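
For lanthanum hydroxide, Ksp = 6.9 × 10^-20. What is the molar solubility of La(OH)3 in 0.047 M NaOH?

La(OH)3(s) ⇌ La^3+ + 3 OH^-
Ksp = [La^3+][OH^-]^3
If s mol/L dissolves here, [La^3+] = s, [OH^-] = 0.047 + 3s ≈ 0.047 (since OH^- from NaOH dominates).
Ksp ≈ s × (0.047)^3
s = 6.6 × 10^-16 M
Check: 3s = 2.0 × 10^-15 ≪ 0.047, so the approximation is valid.

s = 6.6e-16 M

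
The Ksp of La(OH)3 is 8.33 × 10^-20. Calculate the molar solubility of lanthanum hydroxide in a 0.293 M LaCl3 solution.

La(OH)3(s) ⇌ La^3+ + 3 OH^-
Ksp = [La^3+][OH^-]^3
Let s be the molar solubility in this solution. [La^3+] = 0.293 + s ≈ 0.293, [OH^-] = 3s (common-ion effect: La^3+ is already 0.293 M).
Ksp ≈ 0.293 × (3s)^3
s = 2.19 x 10^-7 M
Check: s = 2.2 × 10^-7 ≪ 0.293, so the approximation is valid.

s = 2.19 × 10^-7 M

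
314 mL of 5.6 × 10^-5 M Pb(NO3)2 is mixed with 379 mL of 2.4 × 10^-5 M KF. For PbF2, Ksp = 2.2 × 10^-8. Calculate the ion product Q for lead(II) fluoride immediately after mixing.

4.4e-15

Total volume = 314 + 379 = 693 mL.
[Pb^2+] = 5.6 x 10^-5 × (314/693) = 2.54 × 10^-5 M
[F^-] = 2.4 × 10^-5 × (379/693) = 1.31 x 10^-5 M
PbF2(s) ⇌ Pb^2+(aq) + 2 F^-(aq), so Q = [Pb^2+][F^-]^2
Q = (2.54 × 10^-5)(1.31 x 10^-5)^2 = 4.4 x 10^-15
Q < Ksp, so no precipitate of PbF2 forms.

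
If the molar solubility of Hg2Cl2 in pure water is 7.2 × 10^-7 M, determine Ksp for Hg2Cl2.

1.5 × 10^-18

Hg2Cl2(s) <=> Hg2^2+(aq) + 2 Cl^-(aq)
Let s = molar solubility. Then [Hg2^2+] = s and [Cl^-] = 2s.
Ksp = [Hg2^2+][Cl^-]^2
Substituting: Ksp = s(2s)^2 = 4s^3
Ksp = 4 × (7.2 × 10^-7)^3 = 1.5 × 10^-18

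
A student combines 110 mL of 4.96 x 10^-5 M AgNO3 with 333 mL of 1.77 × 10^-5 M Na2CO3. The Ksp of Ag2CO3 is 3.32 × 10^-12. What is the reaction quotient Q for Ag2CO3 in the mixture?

Q ≈ 2.02e-15

Total volume = 110 + 333 = 443 mL.
[Ag^+] = 4.96 × 10^-5 × (110/443) = 1.232 × 10^-5 M
[CO3^2-] = 1.77 × 10^-5 × (333/443) = 1.330 × 10^-5 M
Ag2CO3(s) ⇌ 2 Ag^+(aq) + CO3^2-(aq), so Q = [Ag^+]^2[CO3^2-]
Q = (1.232 x 10^-5)^2(1.330 × 10^-5) = 2.02 × 10^-15
Q < Ksp, so no precipitate of Ag2CO3 forms.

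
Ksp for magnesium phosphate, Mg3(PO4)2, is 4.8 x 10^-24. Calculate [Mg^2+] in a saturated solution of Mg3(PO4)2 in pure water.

[Mg^2+] = 2.6 x 10^-5 M

Mg3(PO4)2(s) ⇌ 3 Mg^2+(aq) + 2 PO4^3-(aq)
Ksp = [Mg^2+]^3[PO4^3-]^2
If s mol/L of Mg3(PO4)2 dissolves, [Mg^2+] = 3s and [PO4^3-] = 2s.
Ksp = (3s)^3(2s)^2 = 108s^5
s = (4.8 x 10^-24 / 108)^(1/5) = 8.50 × 10^-6 M
[Mg^2+] = 3s = 2.6 × 10^-5 M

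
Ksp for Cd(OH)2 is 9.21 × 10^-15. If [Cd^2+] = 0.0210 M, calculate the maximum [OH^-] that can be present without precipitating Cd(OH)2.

Cd(OH)2(s) ⇌ Cd^2+(aq) + 2 OH^-(aq)
Ksp = [Cd^2+][OH^-]^2
Precipitation begins when Q = Ksp. With [Cd^2+] = 0.0210 M:
9.21 × 10^-15 = (0.0210) × [OH^-]^2
[OH^-] = (9.21 × 10^-15 / 2.10 x 10^-2)^(1/2) = 6.62 × 10^-7 M

6.62e-7 M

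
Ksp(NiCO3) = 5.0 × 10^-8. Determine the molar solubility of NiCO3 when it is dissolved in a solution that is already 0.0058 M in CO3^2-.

NiCO3(s) ⇌ Ni^2+(aq) + CO3^2-(aq)
Ksp = [Ni^2+][CO3^2-]
Let s = moles of NiCO3 that dissolve per litre. [Ni^2+] = s, [CO3^2-] = 0.0058 + s ≈ 0.0058 (Ksp is small, so little additional dissolves).
Ksp ≈ s × 0.0058
s = 8.6 x 10^-6 M
Check: s = 8.6 × 10^-6 ≪ 0.0058, so the approximation is valid.

8.6e-6 M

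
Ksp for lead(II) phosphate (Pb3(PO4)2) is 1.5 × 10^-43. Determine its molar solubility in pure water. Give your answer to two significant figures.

Pb3(PO4)2(s) <=> 3 Pb^2+ + 2 PO4^3-
Ksp = [Pb^2+]^3[PO4^3-]^2
Let s = molar solubility. Then [Pb^2+] = 3s and [PO4^3-] = 2s.
So Ksp = (3s)^3 × (2s)^2 = 108s^5
s^5 = 1.5 × 10^-43 / 108, so s = 1.1 x 10^-9 M

s ≈ 1.1 × 10^-9 M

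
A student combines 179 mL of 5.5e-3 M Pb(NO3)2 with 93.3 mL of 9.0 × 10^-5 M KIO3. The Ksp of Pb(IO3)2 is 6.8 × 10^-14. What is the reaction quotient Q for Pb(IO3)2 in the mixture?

Q ≈ 3.4e-12

Total volume = 179 + 93.3 = 272.3 mL.
[Pb^2+] = 5.5 × 10^-3 × (179/272.3) = 3.62 × 10^-3 M
[IO3^-] = 9.0 x 10^-5 × (93.3/272.3) = 3.08 x 10^-5 M
Pb(IO3)2(s) <=> Pb^2+ + 2 IO3^-, so Q = [Pb^2+][IO3^-]^2
Q = (3.62 × 10^-3)(3.08 × 10^-5)^2 = 3.4 × 10^-12
Q > Ksp, so Pb(IO3)2 will precipitate.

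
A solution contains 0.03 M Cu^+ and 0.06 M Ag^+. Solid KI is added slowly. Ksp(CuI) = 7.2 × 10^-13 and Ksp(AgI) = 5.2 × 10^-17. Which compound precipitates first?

AgI

Precipitation of each salt starts when its ion product equals its Ksp.
For CuI: 7.2 × 10^-13 = 0.03 × [I^-]  ⇒  [I^-] = 2.4 x 10^-11 M.
For AgI: 5.2 × 10^-17 = 0.06 × [I^-]  ⇒  [I^-] = 8.7 × 10^-16 M.
The salt with the lower threshold [I^-] precipitates first: AgI.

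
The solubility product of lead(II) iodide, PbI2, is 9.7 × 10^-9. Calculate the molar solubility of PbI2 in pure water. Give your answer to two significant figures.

s = 1.3 x 10^-3 M

PbI2(s) ⇌ Pb^2+(aq) + 2 I^-(aq)
Ksp = [Pb^2+][I^-]^2
Let s = molar solubility. Then [Pb^2+] = s and [I^-] = 2s.
Substituting: Ksp = s(2s)^2 = 4s^3
Solving, s = (9.7 × 10^-9/4)^(1/3) = 1.3 × 10^-3 M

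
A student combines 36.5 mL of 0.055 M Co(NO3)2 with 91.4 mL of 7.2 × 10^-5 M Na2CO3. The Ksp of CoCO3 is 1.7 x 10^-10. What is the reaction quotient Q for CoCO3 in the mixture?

Total volume = 36.5 + 91.4 = 127.9 mL.
[Co^2+] = 5.5 × 10^-2 × (36.5/127.9) = 1.57 x 10^-2 M
[CO3^2-] = 7.2 × 10^-5 × (91.4/127.9) = 5.15 x 10^-5 M
CoCO3(s) <=> Co^2+(aq) + CO3^2-(aq), so Q = [Co^2+][CO3^2-]
Q = (1.57 x 10^-2)(5.15 × 10^-5) = 8.1 × 10^-7
Q > Ksp, so CoCO3 will precipitate.

Q = 8.1 × 10^-7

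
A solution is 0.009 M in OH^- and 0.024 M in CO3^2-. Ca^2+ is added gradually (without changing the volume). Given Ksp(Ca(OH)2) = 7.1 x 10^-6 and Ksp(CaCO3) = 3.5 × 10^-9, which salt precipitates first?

Each salt begins to precipitate when Q = Ksp, i.e. when [Ca^2+] reaches its threshold.
For Ca(OH)2: 7.1 x 10^-6 = (0.009)^2 × [Ca^2+]  ⇒  [Ca^2+] = 8.8 × 10^-2 M.
For CaCO3: 3.5 × 10^-9 = 0.024 × [Ca^2+]  ⇒  [Ca^2+] = 1.5 × 10^-7 M.
The salt with the lower threshold [Ca^2+] precipitates first: CaCO3.

CaCO3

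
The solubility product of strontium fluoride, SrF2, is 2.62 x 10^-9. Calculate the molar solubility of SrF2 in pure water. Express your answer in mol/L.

SrF2(s) ⇌ Sr^2+(aq) + 2 F^-(aq)
Ksp = [Sr^2+][F^-]^2
Let s = molar solubility. Then [Sr^2+] = s and [F^-] = 2s.
Ksp = s(2s)^2 = 4s^3
s^3 = 2.62 x 10^-9 / 4, so s = 8.68 x 10^-4 M

8.68 x 10^-4 M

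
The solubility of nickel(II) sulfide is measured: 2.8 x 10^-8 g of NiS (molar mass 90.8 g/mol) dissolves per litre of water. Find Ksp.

Ksp = 9.5 x 10^-20

Molar solubility s = (2.8 x 10^-8 g/L) / (90.8 g/mol) = 3.08 × 10^-10 M.
NiS(s) ⇌ Ni^2+(aq) + S^2-(aq)
For each mole of NiS that dissolves: [Ni^2+] = s, [S^2-] = s.
Ksp = [Ni^2+][S^2-]
Ksp = s × s = s^2
With s = 3.08 x 10^-10: Ksp = 9.5 x 10^-20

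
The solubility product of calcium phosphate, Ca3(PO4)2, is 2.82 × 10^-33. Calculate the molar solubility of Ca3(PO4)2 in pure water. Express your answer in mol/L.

Ca3(PO4)2(s) ⇌ 3 Ca^2+(aq) + 2 PO4^3-(aq)
Ksp = [Ca^2+]^3[PO4^3-]^2
If s mol/L of Ca3(PO4)2 dissolves, [Ca^2+] = 3s and [PO4^3-] = 2s.
So Ksp = (3s)^3 × (2s)^2 = 108s^5
Solving, s = (2.82 × 10^-33/108)^(1/5) = 1.21 × 10^-7 M

s = 1.21 x 10^-7 M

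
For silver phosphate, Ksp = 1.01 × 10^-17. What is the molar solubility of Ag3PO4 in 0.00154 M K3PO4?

s ≈ 6.24 × 10^-6 M

Ag3PO4(s) <=> 3 Ag^+ + PO4^3-
Ksp = [Ag^+]^3[PO4^3-]
If s mol/L dissolves here, [Ag^+] = 3s, [PO4^3-] = 0.00154 + s ≈ 0.00154 (since PO4^3- from K3PO4 dominates).
Ksp ≈ (3s)^3 × 0.00154
s = 6.24 × 10^-6 M
Check: s = 6.2 × 10^-6 ≪ 0.00154, so the approximation is valid.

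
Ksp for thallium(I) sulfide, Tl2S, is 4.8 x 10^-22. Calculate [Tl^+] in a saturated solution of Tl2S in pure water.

[Tl^+] = 9.9e-8 M

Tl2S(s) ⇌ 2 Tl^+ + S^2-
Ksp = [Tl^+]^2[S^2-]
For each mole of Tl2S that dissolves: [Tl^+] = 2s, [S^2-] = s.
Ksp = (2s)^2s = 4s^3
s^3 = 4.8 x 10^-22 / 4, so s = 4.93 × 10^-8 M
[Tl^+] = 2s = 9.9 x 10^-8 M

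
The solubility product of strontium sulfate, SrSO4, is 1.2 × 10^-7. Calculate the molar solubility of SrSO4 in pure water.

SrSO4(s) <=> Sr^2+(aq) + SO4^2-(aq)
Ksp = [Sr^2+][SO4^2-]
If s mol/L of SrSO4 dissolves, [Sr^2+] = s and [SO4^2-] = s.
Ksp = s^2
s = (1.2 × 10^-7)^(1/2) = 3.5 × 10^-4 M

s = 3.5e-4 M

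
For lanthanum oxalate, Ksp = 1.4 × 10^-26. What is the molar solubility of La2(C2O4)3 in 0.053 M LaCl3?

La2(C2O4)3(s) ⇌ 2 La^3+(aq) + 3 C2O4^2-(aq)
Ksp = [La^3+]^2[C2O4^2-]^3
Let s be the molar solubility in this solution. [La^3+] = 0.053 + 2s ≈ 0.053, [C2O4^2-] = 3s (common-ion effect: La^3+ is already 0.053 M).
Ksp ≈ (0.053)^2 × (3s)^3
s = 5.7 x 10^-9 M
Check: 2s = 1.1 × 10^-8 ≪ 0.053, so the approximation is valid.

s ≈ 5.7e-9 M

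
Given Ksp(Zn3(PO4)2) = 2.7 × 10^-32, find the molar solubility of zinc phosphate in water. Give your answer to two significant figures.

s = 1.9 × 10^-7 M

Zn3(PO4)2(s) <=> 3 Zn^2+(aq) + 2 PO4^3-(aq)
Ksp = [Zn^2+]^3[PO4^3-]^2
With molar solubility s: [Zn^2+] = 3s, [PO4^3-] = 2s.
So Ksp = (3s)^3 × (2s)^2 = 108s^5
s = (2.7 × 10^-32 / 108)^(1/5) = 1.9 × 10^-7 M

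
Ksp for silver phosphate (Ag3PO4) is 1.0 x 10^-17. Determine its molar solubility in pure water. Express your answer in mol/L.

Ag3PO4(s) <=> 3 Ag^+(aq) + PO4^3-(aq)
Ksp = [Ag^+]^3[PO4^3-]
Let s = molar solubility. Then [Ag^+] = 3s and [PO4^3-] = s.
So Ksp = (3s)^3 × s = 27s^4
Solving, s = (1.0 x 10^-17/27)^(1/4) = 2.5 × 10^-5 M

s ≈ 2.5 x 10^-5 M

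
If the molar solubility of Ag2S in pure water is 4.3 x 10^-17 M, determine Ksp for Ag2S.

3.2 × 10^-49

Ag2S(s) ⇌ 2 Ag^+ + S^2-
For each mole of Ag2S that dissolves: [Ag^+] = 2s, [S^2-] = s.
Ksp = [Ag^+]^2[S^2-]
So Ksp = (2s)^2 × s = 4s^3
With s = 4.3 × 10^-17: Ksp = 3.2 x 10^-49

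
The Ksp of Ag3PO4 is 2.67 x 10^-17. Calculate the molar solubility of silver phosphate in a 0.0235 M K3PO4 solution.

3.48e-6 M

Ag3PO4(s) <=> 3 Ag^+ + PO4^3-
Ksp = [Ag^+]^3[PO4^3-]
Let s = moles of Ag3PO4 that dissolve per litre. [Ag^+] = 3s, [PO4^3-] = 0.0235 + s ≈ 0.0235 (common-ion effect: PO4^3- is already 0.0235 M).
Ksp ≈ (3s)^3 × 0.0235
s = 3.48 × 10^-6 M
Check: s = 3.5 × 10^-6 ≪ 0.0235, so the approximation is valid.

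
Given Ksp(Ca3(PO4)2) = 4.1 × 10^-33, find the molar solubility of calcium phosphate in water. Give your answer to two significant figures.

s = 1.3 × 10^-7 M

Ca3(PO4)2(s) ⇌ 3 Ca^2+(aq) + 2 PO4^3-(aq)
Ksp = [Ca^2+]^3[PO4^3-]^2
With molar solubility s: [Ca^2+] = 3s, [PO4^3-] = 2s.
Ksp = (3s)^3(2s)^2 = 108s^5
s = (4.1 × 10^-33 / 108)^(1/5) = 1.3 × 10^-7 M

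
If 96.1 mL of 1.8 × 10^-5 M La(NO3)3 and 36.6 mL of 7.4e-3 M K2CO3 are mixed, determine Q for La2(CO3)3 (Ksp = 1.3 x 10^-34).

Total volume = 96.1 + 36.6 = 132.7 mL.
[La^3+] = 1.8 x 10^-5 × (96.1/132.7) = 1.30 × 10^-5 M
[CO3^2-] = 7.4 × 10^-3 × (36.6/132.7) = 2.04 × 10^-3 M
La2(CO3)3(s) <=> 2 La^3+ + 3 CO3^2-, so Q = [La^3+]^2[CO3^2-]^3
Q = (1.30 × 10^-5)^2(2.04 × 10^-3)^3 = 1.4 x 10^-18
Q > Ksp, so La2(CO3)3 will precipitate.

Q ≈ 1.4 x 10^-18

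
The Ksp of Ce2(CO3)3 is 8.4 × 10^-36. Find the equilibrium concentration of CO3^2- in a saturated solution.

Ce2(CO3)3(s) <=> 2 Ce^3+(aq) + 3 CO3^2-(aq)
Ksp = [Ce^3+]^2[CO3^2-]^3
With molar solubility s: [Ce^3+] = 2s, [CO3^2-] = 3s.
So Ksp = (2s)^2 × (3s)^3 = 108s^5
Solving, s = (8.4 × 10^-36/108)^(1/5) = 3.79 × 10^-8 M
[CO3^2-] = 3s = 1.1 × 10^-7 M

[CO3^2-] = 1.1 × 10^-7 M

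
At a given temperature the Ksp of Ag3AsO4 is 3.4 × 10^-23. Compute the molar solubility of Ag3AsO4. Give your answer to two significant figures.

Ag3AsO4(s) ⇌ 3 Ag^+(aq) + AsO4^3-(aq)
Ksp = [Ag^+]^3[AsO4^3-]
With molar solubility s: [Ag^+] = 3s, [AsO4^3-] = s.
So Ksp = (3s)^3 × s = 27s^4
Solving, s = (3.4 × 10^-23/27)^(1/4) = 1.1 × 10^-6 M

1.1 x 10^-6 M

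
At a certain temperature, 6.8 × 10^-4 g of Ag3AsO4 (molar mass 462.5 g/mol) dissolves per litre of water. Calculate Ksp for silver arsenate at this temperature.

1.3e-22

Molar solubility s = (6.8 x 10^-4 g/L) / (462.5 g/mol) = 1.47 x 10^-6 M.
Ag3AsO4(s) ⇌ 3 Ag^+ + AsO4^3-
If s mol/L of Ag3AsO4 dissolves, [Ag^+] = 3s and [AsO4^3-] = s.
Ksp = [Ag^+]^3[AsO4^3-]
So Ksp = (3s)^3 × s = 27s^4
With s = 1.47 × 10^-6: Ksp = 1.3 × 10^-22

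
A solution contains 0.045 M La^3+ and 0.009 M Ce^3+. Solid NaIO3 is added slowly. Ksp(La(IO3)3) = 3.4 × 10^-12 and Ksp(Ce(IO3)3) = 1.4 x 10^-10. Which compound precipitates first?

La(IO3)3

Each salt begins to precipitate when Q = Ksp, i.e. when [IO3^-] reaches its threshold.
For La(IO3)3: 3.4 × 10^-12 = 0.045 × [IO3^-]^3  ⇒  [IO3^-] = 4.2 x 10^-4 M.
For Ce(IO3)3: 1.4 x 10^-10 = 0.009 × [IO3^-]^3  ⇒  [IO3^-] = 2.5 × 10^-3 M.
The salt with the lower threshold [IO3^-] precipitates first: La(IO3)3.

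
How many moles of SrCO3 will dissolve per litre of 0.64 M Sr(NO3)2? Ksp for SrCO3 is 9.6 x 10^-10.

SrCO3(s) <=> Sr^2+(aq) + CO3^2-(aq)
Ksp = [Sr^2+][CO3^2-]
Let s = moles of SrCO3 that dissolve per litre. [Sr^2+] = 0.64 + s ≈ 0.64, [CO3^2-] = s (Ksp is small, so little additional dissolves).
Ksp ≈ 0.64 × s
s = 1.5 x 10^-9 M
Check: s = 1.5 × 10^-9 ≪ 0.64, so the approximation is valid.

1.5e-9 M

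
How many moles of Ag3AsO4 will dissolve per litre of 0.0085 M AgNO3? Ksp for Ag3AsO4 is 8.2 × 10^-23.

1.3 × 10^-16 M

Ag3AsO4(s) ⇌ 3 Ag^+ + AsO4^3-
Ksp = [Ag^+]^3[AsO4^3-]
Let s = moles of Ag3AsO4 that dissolve per litre. [Ag^+] = 0.0085 + 3s ≈ 0.0085, [AsO4^3-] = s (common-ion effect: Ag^+ is already 0.0085 M).
Ksp ≈ (0.0085)^3 × s
s = 1.3 × 10^-16 M
Check: 3s = 4.0 x 10^-16 ≪ 0.0085, so the approximation is valid.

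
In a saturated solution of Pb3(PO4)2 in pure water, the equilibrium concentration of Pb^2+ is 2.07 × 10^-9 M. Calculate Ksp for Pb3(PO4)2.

Pb3(PO4)2(s) <=> 3 Pb^2+ + 2 PO4^3-
Stoichiometry gives [PO4^3-] = (2/3)[Pb^2+] = 1.380 × 10^-9 M.
Ksp = [Pb^2+]^3[PO4^3-]^2
Ksp = (2.07 × 10^-9)^3 × (1.380 x 10^-9)^2 = 1.69 × 10^-44

1.69 × 10^-44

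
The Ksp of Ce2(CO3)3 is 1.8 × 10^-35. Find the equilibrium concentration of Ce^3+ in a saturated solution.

8.8 × 10^-8 M

Ce2(CO3)3(s) ⇌ 2 Ce^3+ + 3 CO3^2-
Ksp = [Ce^3+]^2[CO3^2-]^3
Let s = molar solubility. Then [Ce^3+] = 2s and [CO3^2-] = 3s.
Substituting: Ksp = (2s)^2(3s)^3 = 108s^5
s = (1.8 × 10^-35 / 108)^(1/5) = 4.41 × 10^-8 M
[Ce^3+] = 2s = 8.8 × 10^-8 M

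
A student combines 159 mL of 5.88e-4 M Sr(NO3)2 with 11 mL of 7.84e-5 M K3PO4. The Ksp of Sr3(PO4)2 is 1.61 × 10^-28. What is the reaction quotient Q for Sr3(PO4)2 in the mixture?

4.28 x 10^-21

Total volume = 159 + 11 = 170 mL.
[Sr^2+] = 5.88 x 10^-4 × (159/170) = 5.500 × 10^-4 M
[PO4^3-] = 7.84 × 10^-5 × (11/170) = 5.073 × 10^-6 M
Sr3(PO4)2(s) ⇌ 3 Sr^2+ + 2 PO4^3-, so Q = [Sr^2+]^3[PO4^3-]^2
Q = (5.500 × 10^-4)^3(5.073 × 10^-6)^2 = 4.28 x 10^-21
Q > Ksp, so Sr3(PO4)2 will precipitate.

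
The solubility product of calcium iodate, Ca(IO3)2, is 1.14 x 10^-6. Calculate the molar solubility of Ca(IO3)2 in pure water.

Ca(IO3)2(s) ⇌ Ca^2+(aq) + 2 IO3^-(aq)
Ksp = [Ca^2+][IO3^-]^2
Let s = molar solubility. Then [Ca^2+] = s and [IO3^-] = 2s.
So Ksp = s × (2s)^2 = 4s^3
Solving, s = (1.14 x 10^-6/4)^(1/3) = 6.58 x 10^-3 M

s = 6.58 × 10^-3 M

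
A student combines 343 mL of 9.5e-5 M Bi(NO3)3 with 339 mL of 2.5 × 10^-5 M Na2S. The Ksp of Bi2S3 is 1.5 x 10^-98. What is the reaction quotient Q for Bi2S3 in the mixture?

Total volume = 343 + 339 = 682 mL.
[Bi^3+] = 9.5 × 10^-5 × (343/682) = 4.78 × 10^-5 M
[S^2-] = 2.5 × 10^-5 × (339/682) = 1.24 × 10^-5 M
Bi2S3(s) ⇌ 2 Bi^3+ + 3 S^2-, so Q = [Bi^3+]^2[S^2-]^3
Q = (4.78 × 10^-5)^2(1.24 x 10^-5)^3 = 4.4 × 10^-24
Q > Ksp, so Bi2S3 will precipitate.

4.4 × 10^-24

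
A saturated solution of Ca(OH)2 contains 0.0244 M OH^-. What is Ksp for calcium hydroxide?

Ksp ≈ 7.26e-6

Ca(OH)2(s) <=> Ca^2+ + 2 OH^-
Stoichiometry gives [Ca^2+] = (1/2)[OH^-] = 1.220 × 10^-2 M.
Ksp = [Ca^2+][OH^-]^2
Ksp = 1.220 × 10^-2 × (2.44 × 10^-2)^2 = 7.26 x 10^-6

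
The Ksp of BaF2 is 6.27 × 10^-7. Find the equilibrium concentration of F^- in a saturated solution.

BaF2(s) <=> Ba^2+ + 2 F^-
Ksp = [Ba^2+][F^-]^2
With molar solubility s: [Ba^2+] = s, [F^-] = 2s.
Ksp = s(2s)^2 = 4s^3
s = (6.27 × 10^-7 / 4)^(1/3) = 5.392 × 10^-3 M
[F^-] = 2s = 1.08 x 10^-2 M

[F^-] = 1.08e-2 M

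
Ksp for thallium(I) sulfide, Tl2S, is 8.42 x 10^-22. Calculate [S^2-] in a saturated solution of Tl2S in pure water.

[S^2-] ≈ 5.95e-8 M

Tl2S(s) <=> 2 Tl^+(aq) + S^2-(aq)
Ksp = [Tl^+]^2[S^2-]
Let s = molar solubility. Then [Tl^+] = 2s and [S^2-] = s.
Substituting: Ksp = (2s)^2s = 4s^3
s = (8.42 x 10^-22 / 4)^(1/3) = 5.949 × 10^-8 M
[S^2-] = s = 5.95 × 10^-8 M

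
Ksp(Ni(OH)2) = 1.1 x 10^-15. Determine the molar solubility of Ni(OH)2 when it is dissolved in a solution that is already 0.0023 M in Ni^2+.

3.5e-7 M

Ni(OH)2(s) ⇌ Ni^2+(aq) + 2 OH^-(aq)
Ksp = [Ni^2+][OH^-]^2
Let s be the molar solubility in this solution. [Ni^2+] = 0.0023 + s ≈ 0.0023, [OH^-] = 2s (Ksp is small, so little additional dissolves).
Ksp ≈ 0.0023 × (2s)^2
s = 3.5 × 10^-7 M
Check: s = 3.5 × 10^-7 ≪ 0.0023, so the approximation is valid.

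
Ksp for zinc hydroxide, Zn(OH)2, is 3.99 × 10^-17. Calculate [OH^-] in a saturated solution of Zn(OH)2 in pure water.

Zn(OH)2(s) <=> Zn^2+(aq) + 2 OH^-(aq)
Ksp = [Zn^2+][OH^-]^2
Let s = molar solubility. Then [Zn^2+] = s and [OH^-] = 2s.
So Ksp = s × (2s)^2 = 4s^3
Solving, s = (3.99 × 10^-17/4)^(1/3) = 2.153 × 10^-6 M
[OH^-] = 2s = 4.31 x 10^-6 M

[OH^-] ≈ 4.31 x 10^-6 M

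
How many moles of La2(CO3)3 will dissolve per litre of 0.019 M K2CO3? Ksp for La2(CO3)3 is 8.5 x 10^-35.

1.8 × 10^-15 M

La2(CO3)3(s) <=> 2 La^3+(aq) + 3 CO3^2-(aq)
Ksp = [La^3+]^2[CO3^2-]^3
Let s = moles of La2(CO3)3 that dissolve per litre. [La^3+] = 2s, [CO3^2-] = 0.019 + 3s ≈ 0.019 (common-ion effect: CO3^2- is already 0.019 M).
Ksp ≈ (2s)^2 × (0.019)^3
s = 1.8 × 10^-15 M
Check: 3s = 5.3 × 10^-15 ≪ 0.019, so the approximation is valid.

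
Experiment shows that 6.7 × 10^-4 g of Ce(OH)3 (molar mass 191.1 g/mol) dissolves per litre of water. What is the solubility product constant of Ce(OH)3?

4.1 x 10^-21

Molar solubility s = (6.7 × 10^-4 g/L) / (191.1 g/mol) = 3.51 x 10^-6 M.
Ce(OH)3(s) <=> Ce^3+ + 3 OH^-
Let s = molar solubility. Then [Ce^3+] = s and [OH^-] = 3s.
Ksp = [Ce^3+][OH^-]^3
Substituting: Ksp = s(3s)^3 = 27s^4
With s = 3.51 × 10^-6: Ksp = 4.1 × 10^-21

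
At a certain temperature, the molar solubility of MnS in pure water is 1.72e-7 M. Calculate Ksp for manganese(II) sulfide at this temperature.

Ksp = 2.96e-14

MnS(s) ⇌ Mn^2+ + S^2-
Let s = molar solubility. Then [Mn^2+] = s and [S^2-] = s.
Ksp = [Mn^2+][S^2-]
Ksp = s × s = s^2
With s = 1.72 × 10^-7: Ksp = 2.96 × 10^-14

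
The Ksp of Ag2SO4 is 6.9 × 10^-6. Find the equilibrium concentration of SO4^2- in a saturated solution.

Ag2SO4(s) <=> 2 Ag^+(aq) + SO4^2-(aq)
Ksp = [Ag^+]^2[SO4^2-]
Let s = molar solubility. Then [Ag^+] = 2s and [SO4^2-] = s.
Ksp = (2s)^2s = 4s^3
s^3 = 6.9 × 10^-6 / 4, so s = 1.20 × 10^-2 M
[SO4^2-] = s = 1.2 × 10^-2 M

1.2e-2 M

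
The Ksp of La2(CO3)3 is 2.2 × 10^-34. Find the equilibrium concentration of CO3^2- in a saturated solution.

La2(CO3)3(s) ⇌ 2 La^3+ + 3 CO3^2-
Ksp = [La^3+]^2[CO3^2-]^3
Let s = molar solubility. Then [La^3+] = 2s and [CO3^2-] = 3s.
So Ksp = (2s)^2 × (3s)^3 = 108s^5
s = (2.2 × 10^-34 / 108)^(1/5) = 7.27 × 10^-8 M
[CO3^2-] = 3s = 2.2 x 10^-7 M

2.2 × 10^-7 M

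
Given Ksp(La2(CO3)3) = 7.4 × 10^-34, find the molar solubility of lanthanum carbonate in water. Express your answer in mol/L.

9.3e-8 M

La2(CO3)3(s) ⇌ 2 La^3+(aq) + 3 CO3^2-(aq)
Ksp = [La^3+]^2[CO3^2-]^3
With molar solubility s: [La^3+] = 2s, [CO3^2-] = 3s.
So Ksp = (2s)^2 × (3s)^3 = 108s^5
Solving, s = (7.4 × 10^-34/108)^(1/5) = 9.3 × 10^-8 M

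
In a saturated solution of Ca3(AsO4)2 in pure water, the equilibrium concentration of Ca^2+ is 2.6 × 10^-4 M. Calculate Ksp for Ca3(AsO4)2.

Ca3(AsO4)2(s) <=> 3 Ca^2+ + 2 AsO4^3-
Stoichiometry gives [AsO4^3-] = (2/3)[Ca^2+] = 1.73 x 10^-4 M.
Ksp = [Ca^2+]^3[AsO4^3-]^2
Ksp = (2.6 x 10^-4)^3 × (1.73 × 10^-4)^2 = 5.3 × 10^-19

Ksp = 5.3 × 10^-19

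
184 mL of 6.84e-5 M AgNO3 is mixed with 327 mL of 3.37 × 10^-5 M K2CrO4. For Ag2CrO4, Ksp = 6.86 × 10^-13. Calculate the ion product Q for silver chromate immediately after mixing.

Q = 1.31 × 10^-14

Total volume = 184 + 327 = 511 mL.
[Ag^+] = 6.84 × 10^-5 × (184/511) = 2.463 x 10^-5 M
[CrO4^2-] = 3.37 × 10^-5 × (327/511) = 2.157 × 10^-5 M
Ag2CrO4(s) <=> 2 Ag^+(aq) + CrO4^2-(aq), so Q = [Ag^+]^2[CrO4^2-]
Q = (2.463 x 10^-5)^2(2.157 × 10^-5) = 1.31 × 10^-14
Q < Ksp, so no precipitate of Ag2CrO4 forms.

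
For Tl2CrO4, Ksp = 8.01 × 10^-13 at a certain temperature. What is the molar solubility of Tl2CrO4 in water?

s = 5.85e-5 M

Tl2CrO4(s) <=> 2 Tl^+ + CrO4^2-
Ksp = [Tl^+]^2[CrO4^2-]
If s mol/L of Tl2CrO4 dissolves, [Tl^+] = 2s and [CrO4^2-] = s.
Substituting: Ksp = (2s)^2s = 4s^3
s^3 = 8.01 × 10^-13 / 4, so s = 5.85 × 10^-5 M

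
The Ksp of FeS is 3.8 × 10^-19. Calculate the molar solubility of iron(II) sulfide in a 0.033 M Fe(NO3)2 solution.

FeS(s) <=> Fe^2+(aq) + S^2-(aq)
Ksp = [Fe^2+][S^2-]
If s mol/L dissolves here, [Fe^2+] = 0.033 + s ≈ 0.033, [S^2-] = s (since Fe^2+ from Fe(NO3)2 dominates).
Ksp ≈ 0.033 × s
s = 1.2 × 10^-17 M
Check: s = 1.2 x 10^-17 ≪ 0.033, so the approximation is valid.

s ≈ 1.2e-17 M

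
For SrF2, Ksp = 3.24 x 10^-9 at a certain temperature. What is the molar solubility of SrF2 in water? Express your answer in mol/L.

SrF2(s) <=> Sr^2+ + 2 F^-
Ksp = [Sr^2+][F^-]^2
If s mol/L of SrF2 dissolves, [Sr^2+] = s and [F^-] = 2s.
So Ksp = s × (2s)^2 = 4s^3
s = (3.24 x 10^-9 / 4)^(1/3) = 9.32 × 10^-4 M

s ≈ 9.32 × 10^-4 M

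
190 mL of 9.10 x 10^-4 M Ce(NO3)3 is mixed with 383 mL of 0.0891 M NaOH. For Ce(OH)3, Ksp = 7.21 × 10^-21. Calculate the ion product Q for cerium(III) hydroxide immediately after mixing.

Q = 6.37 × 10^-8

Total volume = 190 + 383 = 573 mL.
[Ce^3+] = 9.10 × 10^-4 × (190/573) = 3.017 × 10^-4 M
[OH^-] = 8.91 × 10^-2 × (383/573) = 5.956 x 10^-2 M
Ce(OH)3(s) ⇌ Ce^3+(aq) + 3 OH^-(aq), so Q = [Ce^3+][OH^-]^3
Q = (3.017 x 10^-4)(5.956 x 10^-2)^3 = 6.37 × 10^-8
Q > Ksp, so Ce(OH)3 will precipitate.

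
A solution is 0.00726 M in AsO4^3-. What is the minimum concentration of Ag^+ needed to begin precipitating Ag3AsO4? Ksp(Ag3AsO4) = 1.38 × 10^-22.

Ag3AsO4(s) ⇌ 3 Ag^+ + AsO4^3-
Ksp = [Ag^+]^3[AsO4^3-]
Precipitation begins when Q = Ksp. With [AsO4^3-] = 0.00726 M:
1.38 × 10^-22 = (0.00726) × [Ag^+]^3
[Ag^+] = (1.38 × 10^-22 / 7.26 x 10^-3)^(1/3) = 2.67 × 10^-7 M

[Ag^+] = 2.67e-7 M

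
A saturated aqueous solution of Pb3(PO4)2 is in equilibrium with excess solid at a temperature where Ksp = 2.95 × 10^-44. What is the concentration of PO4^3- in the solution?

1.54e-9 M

Pb3(PO4)2(s) ⇌ 3 Pb^2+ + 2 PO4^3-
Ksp = [Pb^2+]^3[PO4^3-]^2
For each mole of Pb3(PO4)2 that dissolves: [Pb^2+] = 3s, [PO4^3-] = 2s.
Substituting: Ksp = (3s)^3(2s)^2 = 108s^5
Solving, s = (2.95 × 10^-44/108)^(1/5) = 7.714 x 10^-10 M
[PO4^3-] = 2s = 1.54 × 10^-9 M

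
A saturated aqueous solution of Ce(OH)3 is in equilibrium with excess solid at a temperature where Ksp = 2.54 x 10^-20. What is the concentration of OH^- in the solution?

[OH^-] = 1.66 × 10^-5 M

Ce(OH)3(s) ⇌ Ce^3+(aq) + 3 OH^-(aq)
Ksp = [Ce^3+][OH^-]^3
If s mol/L of Ce(OH)3 dissolves, [Ce^3+] = s and [OH^-] = 3s.
So Ksp = s × (3s)^3 = 27s^4
Solving, s = (2.54 x 10^-20/27)^(1/4) = 5.538 × 10^-6 M
[OH^-] = 3s = 1.66 × 10^-5 M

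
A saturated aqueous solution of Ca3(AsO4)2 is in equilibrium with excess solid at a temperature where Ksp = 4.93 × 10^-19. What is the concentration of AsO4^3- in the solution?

[AsO4^3-] ≈ 1.71e-4 M

Ca3(AsO4)2(s) ⇌ 3 Ca^2+ + 2 AsO4^3-
Ksp = [Ca^2+]^3[AsO4^3-]^2
With molar solubility s: [Ca^2+] = 3s, [AsO4^3-] = 2s.
So Ksp = (3s)^3 × (2s)^2 = 108s^5
s = (4.93 × 10^-19 / 108)^(1/5) = 8.548 x 10^-5 M
[AsO4^3-] = 2s = 1.71 × 10^-4 M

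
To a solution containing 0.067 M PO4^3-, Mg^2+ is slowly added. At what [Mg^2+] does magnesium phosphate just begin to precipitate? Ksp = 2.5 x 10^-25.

[Mg^2+] = 3.8e-8 M

Mg3(PO4)2(s) <=> 3 Mg^2+ + 2 PO4^3-
Ksp = [Mg^2+]^3[PO4^3-]^2
Precipitation begins when Q = Ksp. With [PO4^3-] = 0.067 M:
2.5 x 10^-25 = (0.067)^2 × [Mg^2+]^3
[Mg^2+] = (2.5 x 10^-25 / 4.49 × 10^-3)^(1/3) = 3.8 × 10^-8 M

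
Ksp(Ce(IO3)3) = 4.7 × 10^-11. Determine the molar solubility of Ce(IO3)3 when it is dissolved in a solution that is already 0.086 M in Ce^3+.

s = 2.7 × 10^-4 M

Ce(IO3)3(s) ⇌ Ce^3+(aq) + 3 IO3^-(aq)
Ksp = [Ce^3+][IO3^-]^3
If s mol/L dissolves here, [Ce^3+] = 0.086 + s ≈ 0.086, [IO3^-] = 3s (common-ion effect: Ce^3+ is already 0.086 M).
Ksp ≈ 0.086 × (3s)^3
s = 2.7 × 10^-4 M
Check: s = 2.7 × 10^-4 ≪ 0.086, so the approximation is valid.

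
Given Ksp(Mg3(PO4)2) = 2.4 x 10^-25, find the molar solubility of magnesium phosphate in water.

Mg3(PO4)2(s) <=> 3 Mg^2+(aq) + 2 PO4^3-(aq)
Ksp = [Mg^2+]^3[PO4^3-]^2
With molar solubility s: [Mg^2+] = 3s, [PO4^3-] = 2s.
Ksp = (3s)^3(2s)^2 = 108s^5
s = (2.4 x 10^-25 / 108)^(1/5) = 4.7 × 10^-6 M

s ≈ 4.7e-6 M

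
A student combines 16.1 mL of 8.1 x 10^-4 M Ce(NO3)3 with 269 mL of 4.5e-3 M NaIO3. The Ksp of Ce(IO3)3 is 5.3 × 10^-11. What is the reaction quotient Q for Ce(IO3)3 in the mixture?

3.5 x 10^-12

Total volume = 16.1 + 269 = 285.1 mL.
[Ce^3+] = 8.1 x 10^-4 × (16.1/285.1) = 4.57 × 10^-5 M
[IO3^-] = 4.5 x 10^-3 × (269/285.1) = 4.25 × 10^-3 M
Ce(IO3)3(s) <=> Ce^3+ + 3 IO3^-, so Q = [Ce^3+][IO3^-]^3
Q = (4.57 × 10^-5)(4.25 × 10^-3)^3 = 3.5 × 10^-12
Q < Ksp, so no precipitate of Ce(IO3)3 forms.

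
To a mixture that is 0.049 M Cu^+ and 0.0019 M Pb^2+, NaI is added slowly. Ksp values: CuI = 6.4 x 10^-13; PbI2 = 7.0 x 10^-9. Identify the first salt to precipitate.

Precipitation of each salt starts when its ion product equals its Ksp.
For CuI: 6.4 x 10^-13 = 0.049 × [I^-]  ⇒  [I^-] = 1.3 x 10^-11 M.
For PbI2: 7.0 x 10^-9 = 0.0019 × [I^-]^2  ⇒  [I^-] = 1.9 x 10^-3 M.
The salt with the lower threshold [I^-] precipitates first: CuI.

CuI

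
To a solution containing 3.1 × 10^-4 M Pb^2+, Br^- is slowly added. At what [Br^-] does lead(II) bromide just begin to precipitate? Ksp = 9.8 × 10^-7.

0.056 M

PbBr2(s) ⇌ Pb^2+ + 2 Br^-
Ksp = [Pb^2+][Br^-]^2
Precipitation begins when Q = Ksp. With [Pb^2+] = 3.1 × 10^-4 M:
9.8 × 10^-7 = (3.1 × 10^-4) × [Br^-]^2
[Br^-] = (9.8 × 10^-7 / 3.1 × 10^-4)^(1/2) = 5.6 × 10^-2 M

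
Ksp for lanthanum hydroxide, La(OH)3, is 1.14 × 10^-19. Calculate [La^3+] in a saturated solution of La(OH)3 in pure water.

8.06e-6 M

La(OH)3(s) <=> La^3+ + 3 OH^-
Ksp = [La^3+][OH^-]^3
Let s = molar solubility. Then [La^3+] = s and [OH^-] = 3s.
Ksp = s(3s)^3 = 27s^4
s^4 = 1.14 × 10^-19 / 27, so s = 8.061 × 10^-6 M
[La^3+] = s = 8.06 × 10^-6 M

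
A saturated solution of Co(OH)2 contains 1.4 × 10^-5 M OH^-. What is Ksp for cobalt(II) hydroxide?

Ksp = 1.4e-15

Co(OH)2(s) ⇌ Co^2+ + 2 OH^-
Stoichiometry gives [Co^2+] = (1/2)[OH^-] = 7.00 x 10^-6 M.
Ksp = [Co^2+][OH^-]^2
Ksp = 7.00 × 10^-6 × (1.4 × 10^-5)^2 = 1.4 × 10^-15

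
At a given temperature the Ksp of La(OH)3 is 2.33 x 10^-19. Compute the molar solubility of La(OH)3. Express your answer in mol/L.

La(OH)3(s) <=> La^3+(aq) + 3 OH^-(aq)
Ksp = [La^3+][OH^-]^3
For each mole of La(OH)3 that dissolves: [La^3+] = s, [OH^-] = 3s.
Substituting: Ksp = s(3s)^3 = 27s^4
s = (2.33 x 10^-19 / 27)^(1/4) = 9.64 × 10^-6 M

9.64 × 10^-6 M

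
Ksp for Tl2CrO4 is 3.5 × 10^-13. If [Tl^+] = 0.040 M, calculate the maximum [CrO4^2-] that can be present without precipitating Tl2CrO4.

[CrO4^2-] = 2.2e-10 M

Tl2CrO4(s) <=> 2 Tl^+ + CrO4^2-
Ksp = [Tl^+]^2[CrO4^2-]
Precipitation begins when Q = Ksp. With [Tl^+] = 0.040 M:
3.5 × 10^-13 = (0.040)^2 × [CrO4^2-]
[CrO4^2-] = (3.5 × 10^-13 / 1.60 x 10^-3) = 2.2 x 10^-10 M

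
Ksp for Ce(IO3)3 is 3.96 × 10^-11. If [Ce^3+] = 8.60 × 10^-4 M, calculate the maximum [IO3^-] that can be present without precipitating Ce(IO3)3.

3.58e-3 M

Ce(IO3)3(s) ⇌ Ce^3+(aq) + 3 IO3^-(aq)
Ksp = [Ce^3+][IO3^-]^3
Precipitation begins when Q = Ksp. With [Ce^3+] = 8.60 × 10^-4 M:
3.96 × 10^-11 = (8.60 × 10^-4) × [IO3^-]^3
[IO3^-] = (3.96 × 10^-11 / 8.60 × 10^-4)^(1/3) = 3.58 × 10^-3 M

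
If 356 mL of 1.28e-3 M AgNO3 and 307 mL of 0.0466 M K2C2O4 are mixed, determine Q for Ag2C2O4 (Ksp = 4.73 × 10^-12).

Total volume = 356 + 307 = 663 mL.
[Ag^+] = 1.28 x 10^-3 × (356/663) = 6.873 × 10^-4 M
[C2O4^2-] = 4.66 × 10^-2 × (307/663) = 2.158 x 10^-2 M
Ag2C2O4(s) ⇌ 2 Ag^+(aq) + C2O4^2-(aq), so Q = [Ag^+]^2[C2O4^2-]
Q = (6.873 × 10^-4)^2(2.158 × 10^-2) = 1.02 × 10^-8
Q > Ksp, so Ag2C2O4 will precipitate.

Q ≈ 1.02e-8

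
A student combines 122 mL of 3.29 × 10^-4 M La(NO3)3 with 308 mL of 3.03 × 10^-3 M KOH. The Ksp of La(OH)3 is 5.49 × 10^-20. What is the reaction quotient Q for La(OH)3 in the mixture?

9.54 x 10^-13

Total volume = 122 + 308 = 430 mL.
[La^3+] = 3.29 x 10^-4 × (122/430) = 9.334 x 10^-5 M
[OH^-] = 3.03 × 10^-3 × (308/430) = 2.170 x 10^-3 M
La(OH)3(s) <=> La^3+(aq) + 3 OH^-(aq), so Q = [La^3+][OH^-]^3
Q = (9.334 x 10^-5)(2.170 × 10^-3)^3 = 9.54 × 10^-13
Q > Ksp, so La(OH)3 will precipitate.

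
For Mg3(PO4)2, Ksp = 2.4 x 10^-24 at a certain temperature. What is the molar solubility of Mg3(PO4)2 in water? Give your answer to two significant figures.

s = 7.4 x 10^-6 M

Mg3(PO4)2(s) <=> 3 Mg^2+(aq) + 2 PO4^3-(aq)
Ksp = [Mg^2+]^3[PO4^3-]^2
If s mol/L of Mg3(PO4)2 dissolves, [Mg^2+] = 3s and [PO4^3-] = 2s.
So Ksp = (3s)^3 × (2s)^2 = 108s^5
s^5 = 2.4 x 10^-24 / 108, so s = 7.4 × 10^-6 M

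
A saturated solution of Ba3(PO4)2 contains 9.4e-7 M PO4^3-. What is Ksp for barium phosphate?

Ba3(PO4)2(s) ⇌ 3 Ba^2+(aq) + 2 PO4^3-(aq)
Stoichiometry gives [Ba^2+] = (3/2)[PO4^3-] = 1.41 x 10^-6 M.
Ksp = [Ba^2+]^3[PO4^3-]^2
Ksp = (1.41 x 10^-6)^3 × (9.4 × 10^-7)^2 = 2.5 x 10^-30

2.5e-30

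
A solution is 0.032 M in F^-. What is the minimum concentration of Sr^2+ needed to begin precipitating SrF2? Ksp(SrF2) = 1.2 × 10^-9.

SrF2(s) <=> Sr^2+ + 2 F^-
Ksp = [Sr^2+][F^-]^2
Precipitation begins when Q = Ksp. With [F^-] = 0.032 M:
1.2 × 10^-9 = (0.032)^2 × [Sr^2+]
[Sr^2+] = (1.2 × 10^-9 / 1.02 × 10^-3) = 1.2 × 10^-6 M

[Sr^2+] ≈ 1.2 × 10^-6 M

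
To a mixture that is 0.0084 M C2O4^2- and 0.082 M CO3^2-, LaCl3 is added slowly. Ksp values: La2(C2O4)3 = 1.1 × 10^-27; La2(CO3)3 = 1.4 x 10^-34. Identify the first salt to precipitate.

La2(CO3)3

Each salt begins to precipitate when Q = Ksp, i.e. when [La^3+] reaches its threshold.
For La2(C2O4)3: 1.1 × 10^-27 = (0.0084)^3 × [La^3+]^2  ⇒  [La^3+] = 4.3 × 10^-11 M.
For La2(CO3)3: 1.4 x 10^-34 = (0.082)^3 × [La^3+]^2  ⇒  [La^3+] = 5.0 × 10^-16 M.
The salt with the lower threshold [La^3+] precipitates first: La2(CO3)3.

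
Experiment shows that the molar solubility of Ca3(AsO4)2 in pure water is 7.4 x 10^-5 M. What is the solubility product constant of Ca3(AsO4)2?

2.4 × 10^-19

Ca3(AsO4)2(s) ⇌ 3 Ca^2+(aq) + 2 AsO4^3-(aq)
For each mole of Ca3(AsO4)2 that dissolves: [Ca^2+] = 3s, [AsO4^3-] = 2s.
Ksp = [Ca^2+]^3[AsO4^3-]^2
So Ksp = (3s)^3 × (2s)^2 = 108s^5
Ksp = 108 × (7.4 × 10^-5)^5 = 2.4 × 10^-19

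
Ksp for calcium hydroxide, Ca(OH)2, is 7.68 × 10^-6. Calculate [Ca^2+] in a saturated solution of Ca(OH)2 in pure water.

Ca(OH)2(s) ⇌ Ca^2+(aq) + 2 OH^-(aq)
Ksp = [Ca^2+][OH^-]^2
For each mole of Ca(OH)2 that dissolves: [Ca^2+] = s, [OH^-] = 2s.
Substituting: Ksp = s(2s)^2 = 4s^3
s^3 = 7.68 × 10^-6 / 4, so s = 1.243 × 10^-2 M
[Ca^2+] = s = 1.24 × 10^-2 M

1.24 × 10^-2 M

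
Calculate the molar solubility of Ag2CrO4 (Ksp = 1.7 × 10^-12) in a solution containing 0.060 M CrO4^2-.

Ag2CrO4(s) <=> 2 Ag^+ + CrO4^2-
Ksp = [Ag^+]^2[CrO4^2-]
Let s be the molar solubility in this solution. [Ag^+] = 2s, [CrO4^2-] = 0.060 + s ≈ 0.060 (Ksp is small, so little additional dissolves).
Ksp ≈ (2s)^2 × 0.060
s = 2.7 x 10^-6 M
Check: s = 2.7 × 10^-6 ≪ 0.060, so the approximation is valid.

2.7 × 10^-6 M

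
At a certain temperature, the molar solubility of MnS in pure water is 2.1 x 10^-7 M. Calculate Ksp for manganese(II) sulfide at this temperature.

4.4 × 10^-14

MnS(s) ⇌ Mn^2+ + S^2-
Let s = molar solubility. Then [Mn^2+] = s and [S^2-] = s.
Ksp = [Mn^2+][S^2-]
Ksp = s^2
With s = 2.1 × 10^-7: Ksp = 4.4 x 10^-14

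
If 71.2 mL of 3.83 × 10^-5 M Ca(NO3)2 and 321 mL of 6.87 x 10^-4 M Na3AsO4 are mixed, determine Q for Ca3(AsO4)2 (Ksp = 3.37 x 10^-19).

Total volume = 71.2 + 321 = 392.2 mL.
[Ca^2+] = 3.83 × 10^-5 × (71.2/392.2) = 6.953 x 10^-6 M
[AsO4^3-] = 6.87 × 10^-4 × (321/392.2) = 5.623 × 10^-4 M
Ca3(AsO4)2(s) <=> 3 Ca^2+(aq) + 2 AsO4^3-(aq), so Q = [Ca^2+]^3[AsO4^3-]^2
Q = (6.953 × 10^-6)^3(5.623 x 10^-4)^2 = 1.06 × 10^-22
Q < Ksp, so no precipitate of Ca3(AsO4)2 forms.

Q = 1.06e-22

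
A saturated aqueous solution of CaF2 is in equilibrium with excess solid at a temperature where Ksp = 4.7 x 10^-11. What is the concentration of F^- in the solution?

4.5 × 10^-4 M

CaF2(s) <=> Ca^2+(aq) + 2 F^-(aq)
Ksp = [Ca^2+][F^-]^2
For each mole of CaF2 that dissolves: [Ca^2+] = s, [F^-] = 2s.
So Ksp = s × (2s)^2 = 4s^3
s^3 = 4.7 x 10^-11 / 4, so s = 2.27 x 10^-4 M
[F^-] = 2s = 4.5 x 10^-4 M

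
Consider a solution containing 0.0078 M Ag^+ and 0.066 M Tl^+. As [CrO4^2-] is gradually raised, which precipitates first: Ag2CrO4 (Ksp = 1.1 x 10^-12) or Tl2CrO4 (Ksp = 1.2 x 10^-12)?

Precipitation of each salt starts when its ion product equals its Ksp.
For Ag2CrO4: 1.1 x 10^-12 = (0.0078)^2 × [CrO4^2-]  ⇒  [CrO4^2-] = 1.8 × 10^-8 M.
For Tl2CrO4: 1.2 x 10^-12 = (0.066)^2 × [CrO4^2-]  ⇒  [CrO4^2-] = 2.8 x 10^-10 M.
The salt with the lower threshold [CrO4^2-] precipitates first: Tl2CrO4.

Tl2CrO4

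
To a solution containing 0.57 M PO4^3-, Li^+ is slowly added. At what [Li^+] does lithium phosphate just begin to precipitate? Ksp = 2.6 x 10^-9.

[Li^+] ≈ 1.7 x 10^-3 M

Li3PO4(s) <=> 3 Li^+ + PO4^3-
Ksp = [Li^+]^3[PO4^3-]
Precipitation begins when Q = Ksp. With [PO4^3-] = 0.57 M:
2.6 x 10^-9 = (0.57) × [Li^+]^3
[Li^+] = (2.6 x 10^-9 / 5.7 x 10^-1)^(1/3) = 1.7 × 10^-3 M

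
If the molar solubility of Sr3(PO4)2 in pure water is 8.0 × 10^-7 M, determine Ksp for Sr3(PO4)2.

Ksp = 3.5e-29

Sr3(PO4)2(s) <=> 3 Sr^2+(aq) + 2 PO4^3-(aq)
If s mol/L of Sr3(PO4)2 dissolves, [Sr^2+] = 3s and [PO4^3-] = 2s.
Ksp = [Sr^2+]^3[PO4^3-]^2
So Ksp = (3s)^3 × (2s)^2 = 108s^5
Ksp = 108 × (8.0 x 10^-7)^5 = 3.5 × 10^-29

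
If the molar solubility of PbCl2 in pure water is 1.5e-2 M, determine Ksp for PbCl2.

PbCl2(s) ⇌ Pb^2+(aq) + 2 Cl^-(aq)
If s mol/L of PbCl2 dissolves, [Pb^2+] = s and [Cl^-] = 2s.
Ksp = [Pb^2+][Cl^-]^2
So Ksp = s × (2s)^2 = 4s^3
With s = 1.5 x 10^-2: Ksp = 1.4 x 10^-5

1.4 x 10^-5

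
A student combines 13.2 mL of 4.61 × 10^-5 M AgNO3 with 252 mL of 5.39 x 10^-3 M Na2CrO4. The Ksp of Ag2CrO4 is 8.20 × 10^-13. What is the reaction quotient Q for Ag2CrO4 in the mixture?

Total volume = 13.2 + 252 = 265.2 mL.
[Ag^+] = 4.61 x 10^-5 × (13.2/265.2) = 2.295 × 10^-6 M
[CrO4^2-] = 5.39 x 10^-3 × (252/265.2) = 5.122 x 10^-3 M
Ag2CrO4(s) ⇌ 2 Ag^+(aq) + CrO4^2-(aq), so Q = [Ag^+]^2[CrO4^2-]
Q = (2.295 x 10^-6)^2(5.122 × 10^-3) = 2.70 × 10^-14
Q < Ksp, so no precipitate of Ag2CrO4 forms.

Q = 2.70 × 10^-14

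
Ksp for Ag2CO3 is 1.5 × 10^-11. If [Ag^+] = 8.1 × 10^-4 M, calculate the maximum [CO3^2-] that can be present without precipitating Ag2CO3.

Ag2CO3(s) ⇌ 2 Ag^+ + CO3^2-
Ksp = [Ag^+]^2[CO3^2-]
Precipitation begins when Q = Ksp. With [Ag^+] = 8.1 × 10^-4 M:
1.5 × 10^-11 = (8.1 × 10^-4)^2 × [CO3^2-]
[CO3^2-] = (1.5 × 10^-11 / 6.56 x 10^-7) = 2.3 × 10^-5 M

[CO3^2-] = 2.3e-5 M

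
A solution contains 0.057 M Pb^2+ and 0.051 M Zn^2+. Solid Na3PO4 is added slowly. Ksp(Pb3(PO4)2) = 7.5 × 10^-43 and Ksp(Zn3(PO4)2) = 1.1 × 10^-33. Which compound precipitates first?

Precipitation of each salt starts when its ion product equals its Ksp.
For Pb3(PO4)2: 7.5 × 10^-43 = (0.057)^3 × [PO4^3-]^2  ⇒  [PO4^3-] = 6.4 × 10^-20 M.
For Zn3(PO4)2: 1.1 × 10^-33 = (0.051)^3 × [PO4^3-]^2  ⇒  [PO4^3-] = 2.9 × 10^-15 M.
The salt with the lower threshold [PO4^3-] precipitates first: Pb3(PO4)2.

Pb3(PO4)2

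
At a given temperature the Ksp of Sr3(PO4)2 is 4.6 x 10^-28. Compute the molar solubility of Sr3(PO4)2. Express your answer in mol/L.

Sr3(PO4)2(s) <=> 3 Sr^2+(aq) + 2 PO4^3-(aq)
Ksp = [Sr^2+]^3[PO4^3-]^2
For each mole of Sr3(PO4)2 that dissolves: [Sr^2+] = 3s, [PO4^3-] = 2s.
So Ksp = (3s)^3 × (2s)^2 = 108s^5
s^5 = 4.6 x 10^-28 / 108, so s = 1.3 × 10^-6 M

1.3 × 10^-6 M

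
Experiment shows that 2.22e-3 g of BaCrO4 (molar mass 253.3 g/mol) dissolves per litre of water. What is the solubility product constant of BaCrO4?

Molar solubility s = (2.22 × 10^-3 g/L) / (253.3 g/mol) = 8.764 x 10^-6 M.
BaCrO4(s) ⇌ Ba^2+(aq) + CrO4^2-(aq)
For each mole of BaCrO4 that dissolves: [Ba^2+] = s, [CrO4^2-] = s.
Ksp = [Ba^2+][CrO4^2-]
Ksp = s^2
Ksp = (8.764 × 10^-6)^2 = 7.68 × 10^-11

7.68e-11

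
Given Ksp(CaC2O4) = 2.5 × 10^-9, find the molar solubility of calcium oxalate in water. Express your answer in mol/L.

CaC2O4(s) <=> Ca^2+ + C2O4^2-
Ksp = [Ca^2+][C2O4^2-]
If s mol/L of CaC2O4 dissolves, [Ca^2+] = s and [C2O4^2-] = s.
Ksp = (s)(s) = s^2
s = (2.5 × 10^-9)^(1/2) = 5.0 x 10^-5 M

s ≈ 5.0 × 10^-5 M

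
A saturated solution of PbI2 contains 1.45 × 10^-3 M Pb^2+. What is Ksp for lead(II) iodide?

1.22e-8

PbI2(s) ⇌ Pb^2+ + 2 I^-
Stoichiometry gives [I^-] = (2/1)[Pb^2+] = 2.900 x 10^-3 M.
Ksp = [Pb^2+][I^-]^2
Ksp = 1.45 × 10^-3 × (2.900 x 10^-3)^2 = 1.22 x 10^-8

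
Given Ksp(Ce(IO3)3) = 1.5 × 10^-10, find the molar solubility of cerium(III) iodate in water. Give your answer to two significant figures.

s = 1.5 × 10^-3 M

Ce(IO3)3(s) <=> Ce^3+ + 3 IO3^-
Ksp = [Ce^3+][IO3^-]^3
For each mole of Ce(IO3)3 that dissolves: [Ce^3+] = s, [IO3^-] = 3s.
Ksp = s(3s)^3 = 27s^4
Solving, s = (1.5 × 10^-10/27)^(1/4) = 1.5 × 10^-3 M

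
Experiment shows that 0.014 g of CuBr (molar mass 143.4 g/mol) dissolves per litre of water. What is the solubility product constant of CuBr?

Ksp ≈ 9.5 x 10^-9

Molar solubility s = (1.4 x 10^-2 g/L) / (143.4 g/mol) = 9.76 × 10^-5 M.
CuBr(s) ⇌ Cu^+(aq) + Br^-(aq)
If s mol/L of CuBr dissolves, [Cu^+] = s and [Br^-] = s.
Ksp = [Cu^+][Br^-]
Ksp = s^2
Ksp = (9.76 x 10^-5)^2 = 9.5 × 10^-9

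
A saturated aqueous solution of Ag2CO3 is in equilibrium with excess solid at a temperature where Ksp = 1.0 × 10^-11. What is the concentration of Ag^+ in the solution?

Ag2CO3(s) <=> 2 Ag^+ + CO3^2-
Ksp = [Ag^+]^2[CO3^2-]
Let s = molar solubility. Then [Ag^+] = 2s and [CO3^2-] = s.
So Ksp = (2s)^2 × s = 4s^3
s = (1.0 × 10^-11 / 4)^(1/3) = 1.36 × 10^-4 M
[Ag^+] = 2s = 2.7 x 10^-4 M

[Ag^+] ≈ 2.7 × 10^-4 M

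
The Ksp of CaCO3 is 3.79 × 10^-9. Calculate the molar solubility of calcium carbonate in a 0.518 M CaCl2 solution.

s ≈ 7.32 × 10^-9 M

CaCO3(s) ⇌ Ca^2+(aq) + CO3^2-(aq)
Ksp = [Ca^2+][CO3^2-]
Let s = moles of CaCO3 that dissolve per litre. [Ca^2+] = 0.518 + s ≈ 0.518, [CO3^2-] = s (common-ion effect: Ca^2+ is already 0.518 M).
Ksp ≈ 0.518 × s
s = 7.32 x 10^-9 M
Check: s = 7.3 × 10^-9 ≪ 0.518, so the approximation is valid.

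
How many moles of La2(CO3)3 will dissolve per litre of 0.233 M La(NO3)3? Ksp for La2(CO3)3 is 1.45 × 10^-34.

4.62 × 10^-12 M

La2(CO3)3(s) ⇌ 2 La^3+(aq) + 3 CO3^2-(aq)
Ksp = [La^3+]^2[CO3^2-]^3
Let s = moles of La2(CO3)3 that dissolve per litre. [La^3+] = 0.233 + 2s ≈ 0.233, [CO3^2-] = 3s (Ksp is small, so little additional dissolves).
Ksp ≈ (0.233)^2 × (3s)^3
s = 4.62 x 10^-12 M
Check: 2s = 9.2 × 10^-12 ≪ 0.233, so the approximation is valid.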